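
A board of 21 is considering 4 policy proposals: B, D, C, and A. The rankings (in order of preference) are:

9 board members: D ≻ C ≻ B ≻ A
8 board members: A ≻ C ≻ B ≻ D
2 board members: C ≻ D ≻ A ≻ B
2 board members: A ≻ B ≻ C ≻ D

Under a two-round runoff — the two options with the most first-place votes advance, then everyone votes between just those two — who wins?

D

Round 1 first-place votes: B 0, D 9, C 2, A 10.
A and D advance.
Runoff: A is preferred to D by 10 voters; D by 11.
D wins the runoff.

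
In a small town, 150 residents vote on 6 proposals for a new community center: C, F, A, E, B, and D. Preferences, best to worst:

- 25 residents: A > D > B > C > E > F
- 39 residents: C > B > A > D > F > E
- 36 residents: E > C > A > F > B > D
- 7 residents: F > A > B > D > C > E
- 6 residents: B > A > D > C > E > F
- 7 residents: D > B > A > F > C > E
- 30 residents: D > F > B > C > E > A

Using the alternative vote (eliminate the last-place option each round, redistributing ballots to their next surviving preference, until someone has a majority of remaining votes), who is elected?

Round 1: C 39, F 7, A 25, E 36, B 6, D 37. Eliminate B.
Round 2: C 39, F 7, A 31, E 36, D 37. Eliminate F.
Round 3: C 39, A 38, E 36, D 37. Eliminate E.
Round 4: C 75, A 38, D 37. Eliminate D.
Round 5: C 105, A 45. C has a majority.

C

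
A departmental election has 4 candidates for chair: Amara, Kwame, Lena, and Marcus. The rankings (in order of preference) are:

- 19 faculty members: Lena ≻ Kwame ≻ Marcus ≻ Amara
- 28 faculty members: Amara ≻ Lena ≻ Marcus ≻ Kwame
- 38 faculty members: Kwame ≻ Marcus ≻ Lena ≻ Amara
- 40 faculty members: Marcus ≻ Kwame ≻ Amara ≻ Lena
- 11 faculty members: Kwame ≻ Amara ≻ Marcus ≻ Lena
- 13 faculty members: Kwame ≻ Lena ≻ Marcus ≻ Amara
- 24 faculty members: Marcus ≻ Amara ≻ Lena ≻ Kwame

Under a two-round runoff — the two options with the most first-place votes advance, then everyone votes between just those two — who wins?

Round 1 first-place votes: Amara 28, Kwame 62, Lena 19, Marcus 64.
Marcus and Kwame advance.
Runoff: Marcus is preferred to Kwame by 92 voters; Kwame by 81.
Marcus wins the runoff.

Marcus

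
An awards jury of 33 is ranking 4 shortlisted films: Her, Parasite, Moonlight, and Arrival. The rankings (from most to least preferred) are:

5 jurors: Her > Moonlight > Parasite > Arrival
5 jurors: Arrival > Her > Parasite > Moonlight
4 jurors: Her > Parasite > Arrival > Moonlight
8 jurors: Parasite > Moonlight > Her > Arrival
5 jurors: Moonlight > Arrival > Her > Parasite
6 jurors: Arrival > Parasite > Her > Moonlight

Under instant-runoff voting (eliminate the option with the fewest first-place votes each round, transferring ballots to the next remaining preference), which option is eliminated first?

Moonlight

Round 1: Her 9, Parasite 8, Moonlight 5, Arrival 11. Eliminate Moonlight.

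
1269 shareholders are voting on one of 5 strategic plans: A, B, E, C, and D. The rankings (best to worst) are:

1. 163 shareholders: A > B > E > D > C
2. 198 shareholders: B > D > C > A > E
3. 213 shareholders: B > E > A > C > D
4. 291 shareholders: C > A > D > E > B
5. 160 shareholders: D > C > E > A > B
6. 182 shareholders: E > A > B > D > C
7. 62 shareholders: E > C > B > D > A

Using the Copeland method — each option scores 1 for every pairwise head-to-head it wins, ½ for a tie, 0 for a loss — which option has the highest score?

A

A: beats B, E, and D; loses to C → score 3.
B: beats C and D; loses to A and E → score 2.
E: beats B; loses to A, C, and D → score 1.
C: beats A and E; loses to B and D → score 2.
D: beats E and C; loses to A and B → score 2.
A has the best pairwise record.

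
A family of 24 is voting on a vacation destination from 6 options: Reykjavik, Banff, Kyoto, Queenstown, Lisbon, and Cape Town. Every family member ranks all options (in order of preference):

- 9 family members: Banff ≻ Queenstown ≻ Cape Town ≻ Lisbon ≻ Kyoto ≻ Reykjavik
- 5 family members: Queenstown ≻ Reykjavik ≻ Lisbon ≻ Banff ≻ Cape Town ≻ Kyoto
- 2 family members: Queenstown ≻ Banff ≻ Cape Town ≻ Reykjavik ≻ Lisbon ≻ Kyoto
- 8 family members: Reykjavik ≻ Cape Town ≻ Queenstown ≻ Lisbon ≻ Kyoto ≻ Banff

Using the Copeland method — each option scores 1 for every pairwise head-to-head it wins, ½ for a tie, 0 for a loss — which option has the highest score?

Queenstown

Reykjavik: beats Banff, Kyoto, Lisbon, and Cape Town; loses to Queenstown → score 4.
Banff: beats Kyoto and Cape Town; loses to Reykjavik, Queenstown, and Lisbon → score 2.
Kyoto: loses to Reykjavik, Banff, Queenstown, Lisbon, and Cape Town → score 0.
Queenstown: beats Reykjavik, Banff, Kyoto, Lisbon, and Cape Town → score 5.
Lisbon: beats Banff and Kyoto; loses to Reykjavik, Queenstown, and Cape Town → score 2.
Cape Town: beats Kyoto and Lisbon; loses to Reykjavik, Banff, and Queenstown → score 2.
Queenstown has the best pairwise record.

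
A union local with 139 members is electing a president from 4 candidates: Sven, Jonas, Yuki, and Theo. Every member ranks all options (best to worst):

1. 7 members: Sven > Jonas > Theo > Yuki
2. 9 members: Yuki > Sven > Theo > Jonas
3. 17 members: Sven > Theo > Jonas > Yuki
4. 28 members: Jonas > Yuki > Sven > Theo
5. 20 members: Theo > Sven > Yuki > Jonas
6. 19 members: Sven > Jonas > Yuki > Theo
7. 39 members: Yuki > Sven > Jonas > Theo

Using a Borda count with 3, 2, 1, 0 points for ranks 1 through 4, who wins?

Sven: 7·3 + 9·2 + 17·3 + 28·1 + 20·2 + 19·3 + 39·2 = 293
Jonas: 7·2 + 9·0 + 17·1 + 28·3 + 20·0 + 19·2 + 39·1 = 192
Yuki: 7·0 + 9·3 + 17·0 + 28·2 + 20·1 + 19·1 + 39·3 = 239
Theo: 7·1 + 9·1 + 17·2 + 28·0 + 20·3 + 19·0 + 39·0 = 110
Sven has the highest Borda score (293).

Sven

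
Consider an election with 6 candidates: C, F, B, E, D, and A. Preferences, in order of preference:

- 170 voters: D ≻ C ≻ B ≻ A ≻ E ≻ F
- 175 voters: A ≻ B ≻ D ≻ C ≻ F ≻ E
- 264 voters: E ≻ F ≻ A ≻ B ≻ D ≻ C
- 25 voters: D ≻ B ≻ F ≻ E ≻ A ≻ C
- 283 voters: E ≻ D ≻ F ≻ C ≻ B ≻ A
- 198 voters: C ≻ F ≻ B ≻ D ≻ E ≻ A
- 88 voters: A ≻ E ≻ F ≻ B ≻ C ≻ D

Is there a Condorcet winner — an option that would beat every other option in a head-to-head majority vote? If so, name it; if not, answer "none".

E

E vs C: 660–543 for E.
E vs F: 805–398 for E.
E vs B: 635–568 for E.
E vs D: 635–568 for E.
E vs A: 770–433 for E.
E beats every other option head-to-head.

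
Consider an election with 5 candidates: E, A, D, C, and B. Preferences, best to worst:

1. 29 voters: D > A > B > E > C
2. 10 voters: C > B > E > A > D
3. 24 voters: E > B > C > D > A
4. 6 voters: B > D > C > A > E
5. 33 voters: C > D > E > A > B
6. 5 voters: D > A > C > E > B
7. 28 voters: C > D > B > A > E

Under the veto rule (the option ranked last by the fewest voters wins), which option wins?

Last-place votes: E 34, A 24, D 10, C 29, B 38.
D is ranked last by the fewest voters, so D wins.

D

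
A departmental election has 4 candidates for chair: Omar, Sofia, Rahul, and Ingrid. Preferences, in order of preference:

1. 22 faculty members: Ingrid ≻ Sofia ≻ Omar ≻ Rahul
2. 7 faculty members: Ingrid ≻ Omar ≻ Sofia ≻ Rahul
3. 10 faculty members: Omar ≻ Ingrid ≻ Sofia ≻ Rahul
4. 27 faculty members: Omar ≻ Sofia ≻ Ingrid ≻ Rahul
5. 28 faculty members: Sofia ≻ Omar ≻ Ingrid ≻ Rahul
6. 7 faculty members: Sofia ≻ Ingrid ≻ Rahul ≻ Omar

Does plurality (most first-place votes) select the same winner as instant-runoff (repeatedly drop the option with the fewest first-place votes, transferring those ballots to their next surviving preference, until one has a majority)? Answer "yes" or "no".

Plurality — first-place votes: Omar 37, Sofia 35, Rahul 0, Ingrid 29. Winner: Omar.
Instant-runoff — R1 Omar 37, Sofia 35, Rahul 0, Ingrid 29 (Rahul out); R2 Omar 37, Sofia 35, Ingrid 29 (Ingrid out); R3 Omar 44, Sofia 57 (Sofia winner). Winner: Sofia.
The two methods disagree.

no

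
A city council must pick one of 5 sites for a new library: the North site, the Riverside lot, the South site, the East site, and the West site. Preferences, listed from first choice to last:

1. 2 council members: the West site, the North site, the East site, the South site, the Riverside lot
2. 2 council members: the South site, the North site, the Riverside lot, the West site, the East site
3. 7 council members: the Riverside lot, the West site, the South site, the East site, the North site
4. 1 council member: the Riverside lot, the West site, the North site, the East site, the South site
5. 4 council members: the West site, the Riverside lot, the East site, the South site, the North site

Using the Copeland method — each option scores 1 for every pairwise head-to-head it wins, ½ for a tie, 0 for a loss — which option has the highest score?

the North site: loses to the Riverside lot, the South site, the East site, and the West site → score 0.
the Riverside lot: beats the North site, the South site, the East site, and the West site → score 4.
the South site: beats the North site and the East site; loses to the Riverside lot and the West site → score 2.
the East site: beats the North site; loses to the Riverside lot, the South site, and the West site → score 1.
the West site: beats the North site, the South site, and the East site; loses to the Riverside lot → score 3.
the Riverside lot has the best pairwise record.

the Riverside lot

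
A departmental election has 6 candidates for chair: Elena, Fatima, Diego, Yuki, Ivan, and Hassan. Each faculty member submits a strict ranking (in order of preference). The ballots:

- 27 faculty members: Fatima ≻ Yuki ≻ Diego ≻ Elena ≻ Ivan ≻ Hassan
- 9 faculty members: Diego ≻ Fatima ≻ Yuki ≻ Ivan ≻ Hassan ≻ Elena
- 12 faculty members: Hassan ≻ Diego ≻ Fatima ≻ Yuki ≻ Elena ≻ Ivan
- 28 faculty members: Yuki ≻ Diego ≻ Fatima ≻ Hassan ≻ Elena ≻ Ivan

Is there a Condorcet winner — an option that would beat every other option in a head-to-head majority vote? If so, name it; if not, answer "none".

Checking pairwise contests:
Fatima beats Elena 76–0.
Diego beats Fatima 49–27.
Yuki beats Diego 55–21.
Fatima beats Yuki 48–28.
Elena beats Ivan 67–9.
Fatima beats Hassan 64–12.
Every option loses at least one head-to-head, so there is no Condorcet winner.

none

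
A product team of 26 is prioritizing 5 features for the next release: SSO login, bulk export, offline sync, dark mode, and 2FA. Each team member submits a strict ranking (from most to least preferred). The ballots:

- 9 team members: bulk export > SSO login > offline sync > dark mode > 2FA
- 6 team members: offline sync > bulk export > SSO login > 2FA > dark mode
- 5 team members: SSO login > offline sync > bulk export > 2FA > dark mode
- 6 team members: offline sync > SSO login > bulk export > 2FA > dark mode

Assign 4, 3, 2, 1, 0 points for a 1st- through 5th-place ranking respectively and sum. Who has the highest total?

offline sync

SSO login: 9·3 + 6·2 + 5·4 + 6·3 = 77
bulk export: 9·4 + 6·3 + 5·2 + 6·2 = 76
offline sync: 9·2 + 6·4 + 5·3 + 6·4 = 81
dark mode: 9·1 + 6·0 + 5·0 + 6·0 = 9
2FA: 9·0 + 6·1 + 5·1 + 6·1 = 17
offline sync has the highest Borda score (81).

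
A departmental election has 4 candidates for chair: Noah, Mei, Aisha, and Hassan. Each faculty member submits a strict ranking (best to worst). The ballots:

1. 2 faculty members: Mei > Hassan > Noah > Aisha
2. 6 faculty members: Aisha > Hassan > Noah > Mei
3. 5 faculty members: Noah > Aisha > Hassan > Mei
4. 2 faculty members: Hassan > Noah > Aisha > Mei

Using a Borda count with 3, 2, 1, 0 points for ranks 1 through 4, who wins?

Aisha

Noah: 2·1 + 6·1 + 5·3 + 2·2 = 27
Mei: 2·3 + 6·0 + 5·0 + 2·0 = 6
Aisha: 2·0 + 6·3 + 5·2 + 2·1 = 30
Hassan: 2·2 + 6·2 + 5·1 + 2·3 = 27
Aisha has the highest Borda score (30).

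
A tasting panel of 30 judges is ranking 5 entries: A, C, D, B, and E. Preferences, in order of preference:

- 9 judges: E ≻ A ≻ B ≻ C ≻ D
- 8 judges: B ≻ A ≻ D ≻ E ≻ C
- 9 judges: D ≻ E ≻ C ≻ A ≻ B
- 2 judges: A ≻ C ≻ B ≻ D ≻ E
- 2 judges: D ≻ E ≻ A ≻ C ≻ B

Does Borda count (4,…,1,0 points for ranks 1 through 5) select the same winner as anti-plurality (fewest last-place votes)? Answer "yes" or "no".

no

Borda — scores: A 72, C 35, D 62, B 54, E 77. Winner: E.
Anti-plurality — last-place votes: A 0, C 8, D 9, B 11, E 2. Winner: A.
The two methods disagree.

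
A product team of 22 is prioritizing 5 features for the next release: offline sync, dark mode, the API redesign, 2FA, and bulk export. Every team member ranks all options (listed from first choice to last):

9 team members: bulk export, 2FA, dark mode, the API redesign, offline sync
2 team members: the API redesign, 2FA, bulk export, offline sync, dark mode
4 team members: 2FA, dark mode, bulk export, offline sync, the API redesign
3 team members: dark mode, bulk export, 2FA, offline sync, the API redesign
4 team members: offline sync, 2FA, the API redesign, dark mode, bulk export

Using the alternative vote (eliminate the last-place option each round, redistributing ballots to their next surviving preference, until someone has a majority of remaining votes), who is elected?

bulk export

Round 1: offline sync 4, dark mode 3, the API redesign 2, 2FA 4, bulk export 9. Eliminate the API redesign.
Round 2: offline sync 4, dark mode 3, 2FA 6, bulk export 9. Eliminate dark mode.
Round 3: offline sync 4, 2FA 6, bulk export 12. Bulk export has a majority.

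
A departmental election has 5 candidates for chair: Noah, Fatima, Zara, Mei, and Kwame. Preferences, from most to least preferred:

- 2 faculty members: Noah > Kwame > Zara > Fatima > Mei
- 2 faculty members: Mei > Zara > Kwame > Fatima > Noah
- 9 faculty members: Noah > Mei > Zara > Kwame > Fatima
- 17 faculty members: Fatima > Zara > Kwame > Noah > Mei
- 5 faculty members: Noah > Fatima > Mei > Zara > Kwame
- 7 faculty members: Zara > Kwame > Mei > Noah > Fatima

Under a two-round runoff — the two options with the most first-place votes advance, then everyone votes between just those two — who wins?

Noah

Round 1 first-place votes: Noah 16, Fatima 17, Zara 7, Mei 2, Kwame 0.
Fatima and Noah advance.
Runoff: Fatima is preferred to Noah by 19 voters; Noah by 23.
Noah wins the runoff.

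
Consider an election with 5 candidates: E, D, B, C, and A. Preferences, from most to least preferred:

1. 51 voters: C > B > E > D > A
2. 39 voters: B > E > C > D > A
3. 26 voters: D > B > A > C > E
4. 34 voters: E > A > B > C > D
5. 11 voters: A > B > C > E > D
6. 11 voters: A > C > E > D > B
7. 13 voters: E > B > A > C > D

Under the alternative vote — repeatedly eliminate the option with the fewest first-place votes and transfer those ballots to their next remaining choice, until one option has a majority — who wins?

Round 1: E 47, D 26, B 39, C 51, A 22. Eliminate A.
Round 2: E 47, D 26, B 50, C 62. Eliminate D.
Round 3: E 47, B 76, C 62. Eliminate E.
Round 4: B 123, C 62. B has a majority.

B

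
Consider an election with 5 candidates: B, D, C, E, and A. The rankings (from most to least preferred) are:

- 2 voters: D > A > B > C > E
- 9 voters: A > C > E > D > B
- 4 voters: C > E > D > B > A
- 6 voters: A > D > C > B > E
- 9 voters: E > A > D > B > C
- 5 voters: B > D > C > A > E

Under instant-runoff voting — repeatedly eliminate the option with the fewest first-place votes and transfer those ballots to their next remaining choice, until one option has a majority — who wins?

A

Round 1: B 5, D 2, C 4, E 9, A 15. Eliminate D.
Round 2: B 5, C 4, E 9, A 17. Eliminate C.
Round 3: B 5, E 13, A 17. Eliminate B.
Round 4: E 13, A 22. A has a majority.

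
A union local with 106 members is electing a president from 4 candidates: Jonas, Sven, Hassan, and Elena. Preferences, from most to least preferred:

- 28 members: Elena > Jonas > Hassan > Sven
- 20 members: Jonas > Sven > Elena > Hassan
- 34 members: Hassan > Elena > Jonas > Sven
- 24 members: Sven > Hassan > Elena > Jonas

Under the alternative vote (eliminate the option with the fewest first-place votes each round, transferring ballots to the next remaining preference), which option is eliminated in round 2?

Round 1: Jonas 20, Sven 24, Hassan 34, Elena 28. Eliminate Jonas.
Round 2: Sven 44, Hassan 34, Elena 28. Eliminate Elena.

Elena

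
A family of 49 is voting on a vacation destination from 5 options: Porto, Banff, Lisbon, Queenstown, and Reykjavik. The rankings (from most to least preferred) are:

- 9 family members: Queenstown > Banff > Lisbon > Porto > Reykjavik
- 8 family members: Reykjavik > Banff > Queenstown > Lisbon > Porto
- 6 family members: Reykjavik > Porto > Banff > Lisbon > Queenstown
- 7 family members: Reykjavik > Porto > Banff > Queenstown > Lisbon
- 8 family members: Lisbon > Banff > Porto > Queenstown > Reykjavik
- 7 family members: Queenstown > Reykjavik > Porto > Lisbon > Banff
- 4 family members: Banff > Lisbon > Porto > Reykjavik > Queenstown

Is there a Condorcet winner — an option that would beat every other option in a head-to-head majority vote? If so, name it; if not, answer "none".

Reykjavik

Reykjavik vs Porto: 28–21 for Reykjavik.
Reykjavik vs Banff: 28–21 for Reykjavik.
Reykjavik vs Lisbon: 28–21 for Reykjavik.
Reykjavik vs Queenstown: 25–24 for Reykjavik.
Reykjavik beats every other option head-to-head.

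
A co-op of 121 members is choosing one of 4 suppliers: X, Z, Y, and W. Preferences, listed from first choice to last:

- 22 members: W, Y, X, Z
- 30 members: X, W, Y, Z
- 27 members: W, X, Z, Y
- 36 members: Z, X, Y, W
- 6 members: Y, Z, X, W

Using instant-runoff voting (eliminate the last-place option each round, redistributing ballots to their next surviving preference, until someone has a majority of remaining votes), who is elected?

W

Round 1: X 30, Z 36, Y 6, W 49. Eliminate Y.
Round 2: X 30, Z 42, W 49. Eliminate X.
Round 3: Z 42, W 79. W has a majority.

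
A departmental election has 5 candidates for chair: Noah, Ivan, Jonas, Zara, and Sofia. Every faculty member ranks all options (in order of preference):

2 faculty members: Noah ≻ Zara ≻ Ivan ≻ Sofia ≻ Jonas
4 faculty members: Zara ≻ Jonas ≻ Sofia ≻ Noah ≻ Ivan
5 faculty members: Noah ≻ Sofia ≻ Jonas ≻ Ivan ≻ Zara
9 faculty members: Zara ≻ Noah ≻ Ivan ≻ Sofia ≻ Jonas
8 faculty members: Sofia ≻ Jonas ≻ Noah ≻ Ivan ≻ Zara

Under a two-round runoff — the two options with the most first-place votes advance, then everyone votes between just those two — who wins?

Round 1 first-place votes: Noah 7, Ivan 0, Jonas 0, Zara 13, Sofia 8.
Zara and Sofia advance.
Runoff: Zara is preferred to Sofia by 15 voters; Sofia by 13.
Zara wins the runoff.

Zara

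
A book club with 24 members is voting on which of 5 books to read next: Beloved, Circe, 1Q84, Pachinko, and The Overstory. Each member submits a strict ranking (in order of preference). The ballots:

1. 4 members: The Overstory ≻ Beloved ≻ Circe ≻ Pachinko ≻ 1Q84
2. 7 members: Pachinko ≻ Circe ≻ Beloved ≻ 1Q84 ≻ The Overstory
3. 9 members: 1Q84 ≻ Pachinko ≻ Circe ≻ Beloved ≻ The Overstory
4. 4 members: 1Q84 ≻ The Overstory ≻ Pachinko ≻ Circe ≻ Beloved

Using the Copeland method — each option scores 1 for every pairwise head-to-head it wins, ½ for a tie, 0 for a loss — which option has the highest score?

1Q84

Beloved: beats The Overstory; loses to Circe, 1Q84, and Pachinko → score 1.
Circe: beats Beloved and The Overstory; loses to 1Q84 and Pachinko → score 2.
1Q84: beats Beloved, Circe, Pachinko, and The Overstory → score 4.
Pachinko: beats Beloved, Circe, and The Overstory; loses to 1Q84 → score 3.
The Overstory: loses to Beloved, Circe, 1Q84, and Pachinko → score 0.
1Q84 has the best pairwise record.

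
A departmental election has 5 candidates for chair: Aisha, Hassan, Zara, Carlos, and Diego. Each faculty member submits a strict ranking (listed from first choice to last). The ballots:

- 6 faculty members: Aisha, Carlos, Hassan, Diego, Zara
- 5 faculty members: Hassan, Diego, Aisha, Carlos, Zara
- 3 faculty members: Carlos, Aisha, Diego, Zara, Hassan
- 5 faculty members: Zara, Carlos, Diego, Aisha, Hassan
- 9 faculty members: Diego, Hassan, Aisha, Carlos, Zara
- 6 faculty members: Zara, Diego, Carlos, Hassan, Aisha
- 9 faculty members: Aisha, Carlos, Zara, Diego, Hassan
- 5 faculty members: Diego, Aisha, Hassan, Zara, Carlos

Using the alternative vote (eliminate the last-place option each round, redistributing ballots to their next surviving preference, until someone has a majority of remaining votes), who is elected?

Diego

Round 1: Aisha 15, Hassan 5, Zara 11, Carlos 3, Diego 14. Eliminate Carlos.
Round 2: Aisha 18, Hassan 5, Zara 11, Diego 14. Eliminate Hassan.
Round 3: Aisha 18, Zara 11, Diego 19. Eliminate Zara.
Round 4: Aisha 18, Diego 30. Diego has a majority.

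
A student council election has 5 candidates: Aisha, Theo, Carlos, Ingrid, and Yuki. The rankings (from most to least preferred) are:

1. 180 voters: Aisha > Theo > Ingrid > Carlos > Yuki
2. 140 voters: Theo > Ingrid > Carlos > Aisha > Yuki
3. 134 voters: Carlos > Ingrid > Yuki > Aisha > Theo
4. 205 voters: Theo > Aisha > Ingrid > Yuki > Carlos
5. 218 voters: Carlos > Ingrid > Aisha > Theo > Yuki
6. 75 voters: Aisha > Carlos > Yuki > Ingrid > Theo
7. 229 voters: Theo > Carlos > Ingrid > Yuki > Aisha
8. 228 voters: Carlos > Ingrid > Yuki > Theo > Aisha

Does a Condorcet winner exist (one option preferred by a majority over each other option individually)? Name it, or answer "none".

Theo vs Aisha: 802–607 for Theo.
Theo vs Carlos: 754–655 for Theo.
Theo vs Ingrid: 754–655 for Theo.
Theo vs Yuki: 972–437 for Theo.
Theo beats every other option head-to-head.

Theo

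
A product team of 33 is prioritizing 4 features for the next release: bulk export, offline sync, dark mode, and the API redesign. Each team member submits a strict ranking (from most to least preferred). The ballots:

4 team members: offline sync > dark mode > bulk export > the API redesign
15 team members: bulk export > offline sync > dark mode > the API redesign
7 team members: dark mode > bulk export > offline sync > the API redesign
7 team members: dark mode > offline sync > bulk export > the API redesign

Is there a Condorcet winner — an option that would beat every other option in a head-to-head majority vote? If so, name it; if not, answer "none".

Checking pairwise contests:
dark mode beats bulk export 18–15.
bulk export beats offline sync 22–11.
offline sync beats dark mode 19–14.
bulk export beats the API redesign 33–0.
Every option loses at least one head-to-head, so there is no Condorcet winner.

none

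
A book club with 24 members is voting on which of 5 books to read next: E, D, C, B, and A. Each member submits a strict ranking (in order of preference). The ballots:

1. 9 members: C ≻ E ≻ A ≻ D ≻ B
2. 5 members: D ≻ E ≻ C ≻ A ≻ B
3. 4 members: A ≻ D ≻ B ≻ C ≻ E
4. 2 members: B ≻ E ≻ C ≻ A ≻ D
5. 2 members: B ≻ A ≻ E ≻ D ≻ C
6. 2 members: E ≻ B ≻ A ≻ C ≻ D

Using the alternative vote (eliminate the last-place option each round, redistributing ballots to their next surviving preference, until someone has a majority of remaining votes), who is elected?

C

Round 1: E 2, D 5, C 9, B 4, A 4. Eliminate E.
Round 2: D 5, C 9, B 6, A 4. Eliminate A.
Round 3: D 9, C 9, B 6. Eliminate B.
Round 4: D 11, C 13. C has a majority.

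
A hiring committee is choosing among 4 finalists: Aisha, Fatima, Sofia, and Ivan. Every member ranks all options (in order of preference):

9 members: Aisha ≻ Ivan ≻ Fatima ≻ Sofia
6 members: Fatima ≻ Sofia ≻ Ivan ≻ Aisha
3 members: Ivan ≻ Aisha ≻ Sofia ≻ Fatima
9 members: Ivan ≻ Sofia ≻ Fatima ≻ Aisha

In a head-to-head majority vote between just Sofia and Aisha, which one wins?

Sofia

Voters preferring Sofia to Aisha: 15; preferring Aisha to Sofia: 12.
Sofia wins the head-to-head.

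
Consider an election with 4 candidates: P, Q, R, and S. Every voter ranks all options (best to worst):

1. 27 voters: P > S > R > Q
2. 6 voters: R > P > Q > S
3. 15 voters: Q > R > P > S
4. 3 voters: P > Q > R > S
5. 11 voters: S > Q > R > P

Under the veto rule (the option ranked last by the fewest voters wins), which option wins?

R

Last-place votes: P 11, Q 27, R 0, S 24.
R is ranked last by the fewest voters, so R wins.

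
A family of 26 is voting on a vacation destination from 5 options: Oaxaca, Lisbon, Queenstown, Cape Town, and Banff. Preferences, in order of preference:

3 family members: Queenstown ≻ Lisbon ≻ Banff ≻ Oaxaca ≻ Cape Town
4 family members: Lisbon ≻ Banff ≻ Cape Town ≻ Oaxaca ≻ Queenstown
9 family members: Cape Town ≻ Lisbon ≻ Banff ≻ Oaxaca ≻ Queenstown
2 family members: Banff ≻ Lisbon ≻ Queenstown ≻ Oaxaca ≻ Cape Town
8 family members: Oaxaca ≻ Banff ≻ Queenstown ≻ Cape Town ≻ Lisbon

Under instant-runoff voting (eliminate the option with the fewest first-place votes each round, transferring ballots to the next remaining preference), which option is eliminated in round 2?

Queenstown

Round 1: Oaxaca 8, Lisbon 4, Queenstown 3, Cape Town 9, Banff 2. Eliminate Banff.
Round 2: Oaxaca 8, Lisbon 6, Queenstown 3, Cape Town 9. Eliminate Queenstown.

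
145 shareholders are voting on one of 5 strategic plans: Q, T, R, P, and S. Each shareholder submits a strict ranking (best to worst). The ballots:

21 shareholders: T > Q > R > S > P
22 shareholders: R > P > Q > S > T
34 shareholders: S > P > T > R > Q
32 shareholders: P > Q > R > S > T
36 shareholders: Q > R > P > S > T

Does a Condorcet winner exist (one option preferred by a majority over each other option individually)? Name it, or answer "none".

none

Checking pairwise contests:
P beats Q 88–57.
Q beats T 90–55.
Q beats R 89–56.
R beats P 79–66.
Q beats S 111–34.
Every option loses at least one head-to-head, so there is no Condorcet winner.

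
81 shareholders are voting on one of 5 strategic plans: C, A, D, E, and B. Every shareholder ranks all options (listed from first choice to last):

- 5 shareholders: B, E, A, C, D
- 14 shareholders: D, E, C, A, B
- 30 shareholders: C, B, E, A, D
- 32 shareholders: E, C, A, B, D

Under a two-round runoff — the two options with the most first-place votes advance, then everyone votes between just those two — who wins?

Round 1 first-place votes: C 30, A 0, D 14, E 32, B 5.
E and C advance.
Runoff: E is preferred to C by 51 voters; C by 30.
E wins the runoff.

E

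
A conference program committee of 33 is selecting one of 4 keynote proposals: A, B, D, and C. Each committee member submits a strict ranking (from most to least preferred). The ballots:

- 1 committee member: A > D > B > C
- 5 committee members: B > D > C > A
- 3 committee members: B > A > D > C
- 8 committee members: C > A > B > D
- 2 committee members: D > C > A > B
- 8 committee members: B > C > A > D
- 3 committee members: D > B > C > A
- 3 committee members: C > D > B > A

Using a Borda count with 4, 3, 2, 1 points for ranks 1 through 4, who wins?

A: 1·4 + 5·1 + 3·3 + 8·3 + 2·2 + 8·2 + 3·1 + 3·1 = 68
B: 1·2 + 5·4 + 3·4 + 8·2 + 2·1 + 8·4 + 3·3 + 3·2 = 99
D: 1·3 + 5·3 + 3·2 + 8·1 + 2·4 + 8·1 + 3·4 + 3·3 = 69
C: 1·1 + 5·2 + 3·1 + 8·4 + 2·3 + 8·3 + 3·2 + 3·4 = 94
B has the highest Borda score (99).

B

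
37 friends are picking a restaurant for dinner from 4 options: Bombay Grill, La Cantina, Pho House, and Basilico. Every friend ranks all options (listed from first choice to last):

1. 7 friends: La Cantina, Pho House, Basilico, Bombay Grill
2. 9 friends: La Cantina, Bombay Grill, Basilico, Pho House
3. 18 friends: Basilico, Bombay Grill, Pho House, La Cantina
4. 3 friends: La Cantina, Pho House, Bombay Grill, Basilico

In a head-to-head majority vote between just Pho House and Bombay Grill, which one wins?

Bombay Grill

Voters preferring Pho House to Bombay Grill: 10; preferring Bombay Grill to Pho House: 27.
Bombay Grill wins the head-to-head.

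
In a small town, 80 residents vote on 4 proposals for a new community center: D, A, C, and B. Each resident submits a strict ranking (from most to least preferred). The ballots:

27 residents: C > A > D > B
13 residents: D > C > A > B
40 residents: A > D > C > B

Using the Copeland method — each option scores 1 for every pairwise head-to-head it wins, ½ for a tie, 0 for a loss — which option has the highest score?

A

D: beats C and B; loses to A → score 2.
A: beats D and B; ties C → score 2.5.
C: beats B; ties A; loses to D → score 1.5.
B: loses to D, A, and C → score 0.
A has the best pairwise record.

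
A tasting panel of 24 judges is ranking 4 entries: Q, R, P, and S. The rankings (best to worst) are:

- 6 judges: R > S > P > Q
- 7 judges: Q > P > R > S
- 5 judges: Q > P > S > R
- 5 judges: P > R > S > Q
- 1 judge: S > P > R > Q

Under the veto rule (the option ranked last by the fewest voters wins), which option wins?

P

Last-place votes: Q 12, R 5, P 0, S 7.
P is ranked last by the fewest voters, so P wins.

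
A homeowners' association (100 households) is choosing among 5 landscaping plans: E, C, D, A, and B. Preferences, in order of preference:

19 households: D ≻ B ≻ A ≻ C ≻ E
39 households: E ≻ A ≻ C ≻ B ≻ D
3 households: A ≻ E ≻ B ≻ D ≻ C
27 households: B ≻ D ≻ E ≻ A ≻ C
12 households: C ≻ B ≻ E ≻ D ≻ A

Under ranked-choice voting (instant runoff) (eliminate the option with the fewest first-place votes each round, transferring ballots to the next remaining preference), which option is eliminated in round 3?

Round 1: E 39, C 12, D 19, A 3, B 27. Eliminate A.
Round 2: E 42, C 12, D 19, B 27. Eliminate C.
Round 3: E 42, D 19, B 39. Eliminate D.

D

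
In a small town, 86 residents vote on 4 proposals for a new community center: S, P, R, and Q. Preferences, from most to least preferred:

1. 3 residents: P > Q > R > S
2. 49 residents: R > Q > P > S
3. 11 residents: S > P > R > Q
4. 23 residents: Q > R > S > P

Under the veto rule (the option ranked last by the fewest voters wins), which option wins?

R

Last-place votes: S 52, P 23, R 0, Q 11.
R is ranked last by the fewest voters, so R wins.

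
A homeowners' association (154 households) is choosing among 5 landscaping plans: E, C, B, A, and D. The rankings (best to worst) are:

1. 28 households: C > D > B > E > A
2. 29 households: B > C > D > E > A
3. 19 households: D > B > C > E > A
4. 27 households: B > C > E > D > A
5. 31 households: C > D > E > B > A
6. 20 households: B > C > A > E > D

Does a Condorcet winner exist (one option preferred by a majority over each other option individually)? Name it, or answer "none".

none

Checking pairwise contests:
C beats E 154–0.
B beats C 95–59.
D beats B 78–76.
E beats A 134–20.
C beats D 135–19.
Every option loses at least one head-to-head, so there is no Condorcet winner.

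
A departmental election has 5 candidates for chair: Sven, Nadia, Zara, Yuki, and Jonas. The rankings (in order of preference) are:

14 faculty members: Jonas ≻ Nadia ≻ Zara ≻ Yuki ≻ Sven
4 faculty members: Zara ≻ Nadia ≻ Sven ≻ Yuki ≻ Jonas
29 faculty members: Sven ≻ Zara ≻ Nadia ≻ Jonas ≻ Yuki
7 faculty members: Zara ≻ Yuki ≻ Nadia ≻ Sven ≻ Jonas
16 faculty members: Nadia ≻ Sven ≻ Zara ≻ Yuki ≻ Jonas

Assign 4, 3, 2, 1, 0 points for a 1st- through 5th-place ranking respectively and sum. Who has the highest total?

Sven: 14·0 + 4·2 + 29·4 + 7·1 + 16·3 = 179
Nadia: 14·3 + 4·3 + 29·2 + 7·2 + 16·4 = 190
Zara: 14·2 + 4·4 + 29·3 + 7·4 + 16·2 = 191
Yuki: 14·1 + 4·1 + 29·0 + 7·3 + 16·1 = 55
Jonas: 14·4 + 4·0 + 29·1 + 7·0 + 16·0 = 85
Zara has the highest Borda score (191).

Zara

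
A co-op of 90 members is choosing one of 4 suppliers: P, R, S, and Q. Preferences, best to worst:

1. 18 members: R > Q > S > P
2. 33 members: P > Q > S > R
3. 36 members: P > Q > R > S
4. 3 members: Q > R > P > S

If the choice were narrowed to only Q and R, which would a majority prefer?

Q

Voters preferring Q to R: 72; preferring R to Q: 18.
Q wins the head-to-head.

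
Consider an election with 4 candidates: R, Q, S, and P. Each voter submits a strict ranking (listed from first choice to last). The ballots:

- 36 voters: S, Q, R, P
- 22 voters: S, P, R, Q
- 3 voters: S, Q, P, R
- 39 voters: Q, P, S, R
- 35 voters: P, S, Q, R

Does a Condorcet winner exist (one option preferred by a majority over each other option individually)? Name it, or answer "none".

none

Checking pairwise contests:
Q beats R 113–22.
S beats Q 96–39.
P beats S 74–61.
Q beats P 78–57.
Every option loses at least one head-to-head, so there is no Condorcet winner.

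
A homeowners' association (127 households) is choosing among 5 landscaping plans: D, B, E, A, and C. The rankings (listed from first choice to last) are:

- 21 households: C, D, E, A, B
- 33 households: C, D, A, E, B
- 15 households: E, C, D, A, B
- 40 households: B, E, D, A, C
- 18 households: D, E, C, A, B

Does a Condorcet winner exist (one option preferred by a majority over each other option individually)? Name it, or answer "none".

none

Checking pairwise contests:
C beats D 69–58.
D beats B 87–40.
D beats E 72–55.
D beats A 127–0.
E beats C 73–54.
Every option loses at least one head-to-head, so there is no Condorcet winner.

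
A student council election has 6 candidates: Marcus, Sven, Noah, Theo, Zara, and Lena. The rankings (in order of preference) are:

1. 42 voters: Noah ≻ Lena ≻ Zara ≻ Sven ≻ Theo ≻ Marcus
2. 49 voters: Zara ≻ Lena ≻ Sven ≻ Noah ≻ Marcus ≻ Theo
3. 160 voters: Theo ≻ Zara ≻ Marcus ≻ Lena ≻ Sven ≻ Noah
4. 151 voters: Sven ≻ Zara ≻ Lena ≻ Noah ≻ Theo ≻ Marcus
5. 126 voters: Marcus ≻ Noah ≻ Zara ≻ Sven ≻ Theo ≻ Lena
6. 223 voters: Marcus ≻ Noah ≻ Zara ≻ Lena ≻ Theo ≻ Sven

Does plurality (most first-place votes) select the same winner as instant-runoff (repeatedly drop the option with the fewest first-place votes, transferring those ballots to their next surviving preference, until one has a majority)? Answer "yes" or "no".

yes

Plurality — first-place votes: Marcus 349, Sven 151, Noah 42, Theo 160, Zara 49, Lena 0. Winner: Marcus.
Instant-runoff — R1 Marcus 349, Sven 151, Noah 42, Theo 160, Zara 49, Lena 0 (Lena out); R2 Marcus 349, Sven 151, Noah 42, Theo 160, Zara 49 (Noah out); R3 Marcus 349, Sven 151, Theo 160, Zara 91 (Zara out); R4 Marcus 349, Sven 242, Theo 160 (Theo out); R5 Marcus 509, Sven 242 (Marcus winner). Winner: Marcus.
The two methods agree.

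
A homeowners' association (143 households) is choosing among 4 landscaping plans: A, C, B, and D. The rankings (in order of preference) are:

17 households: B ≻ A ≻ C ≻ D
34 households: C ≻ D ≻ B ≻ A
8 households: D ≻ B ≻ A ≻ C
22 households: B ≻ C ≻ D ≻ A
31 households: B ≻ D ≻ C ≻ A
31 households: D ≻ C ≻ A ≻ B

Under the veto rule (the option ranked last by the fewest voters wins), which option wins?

C

Last-place votes: A 87, C 8, B 31, D 17.
C is ranked last by the fewest voters, so C wins.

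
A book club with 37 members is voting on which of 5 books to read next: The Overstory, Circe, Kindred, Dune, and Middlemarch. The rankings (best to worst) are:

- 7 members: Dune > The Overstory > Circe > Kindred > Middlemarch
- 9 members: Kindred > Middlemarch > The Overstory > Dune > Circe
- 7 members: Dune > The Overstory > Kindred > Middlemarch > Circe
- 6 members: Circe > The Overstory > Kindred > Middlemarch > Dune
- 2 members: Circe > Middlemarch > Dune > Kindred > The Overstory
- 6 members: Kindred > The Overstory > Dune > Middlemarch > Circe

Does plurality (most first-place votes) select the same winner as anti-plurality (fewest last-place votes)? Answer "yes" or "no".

yes

Plurality — first-place votes: The Overstory 0, Circe 8, Kindred 15, Dune 14, Middlemarch 0. Winner: Kindred.
Anti-plurality — last-place votes: The Overstory 2, Circe 22, Kindred 0, Dune 6, Middlemarch 7. Winner: Kindred.
The two methods agree.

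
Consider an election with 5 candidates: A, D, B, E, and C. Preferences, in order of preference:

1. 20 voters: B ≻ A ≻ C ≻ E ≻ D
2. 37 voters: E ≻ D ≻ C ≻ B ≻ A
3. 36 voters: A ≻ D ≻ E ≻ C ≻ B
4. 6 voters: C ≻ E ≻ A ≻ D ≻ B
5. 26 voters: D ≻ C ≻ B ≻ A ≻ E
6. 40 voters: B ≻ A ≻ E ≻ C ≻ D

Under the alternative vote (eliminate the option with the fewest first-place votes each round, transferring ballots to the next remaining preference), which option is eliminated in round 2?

Round 1: A 36, D 26, B 60, E 37, C 6. Eliminate C.
Round 2: A 36, D 26, B 60, E 43. Eliminate D.

D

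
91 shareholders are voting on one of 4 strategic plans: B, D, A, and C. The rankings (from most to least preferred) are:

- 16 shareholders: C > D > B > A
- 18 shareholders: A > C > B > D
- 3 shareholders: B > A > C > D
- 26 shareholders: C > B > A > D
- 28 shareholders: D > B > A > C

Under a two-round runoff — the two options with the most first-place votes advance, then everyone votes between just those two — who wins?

Round 1 first-place votes: B 3, D 28, A 18, C 42.
C and D advance.
Runoff: C is preferred to D by 63 voters; D by 28.
C wins the runoff.

C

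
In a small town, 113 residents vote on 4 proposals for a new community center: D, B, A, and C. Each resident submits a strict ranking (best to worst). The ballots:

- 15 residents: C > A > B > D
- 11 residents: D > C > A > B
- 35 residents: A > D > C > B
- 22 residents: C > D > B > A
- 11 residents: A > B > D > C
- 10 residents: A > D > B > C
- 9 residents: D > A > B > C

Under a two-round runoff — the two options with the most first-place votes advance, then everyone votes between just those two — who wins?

Round 1 first-place votes: D 20, B 0, A 56, C 37.
A and C advance.
Runoff: A is preferred to C by 65 voters; C by 48.
A wins the runoff.

A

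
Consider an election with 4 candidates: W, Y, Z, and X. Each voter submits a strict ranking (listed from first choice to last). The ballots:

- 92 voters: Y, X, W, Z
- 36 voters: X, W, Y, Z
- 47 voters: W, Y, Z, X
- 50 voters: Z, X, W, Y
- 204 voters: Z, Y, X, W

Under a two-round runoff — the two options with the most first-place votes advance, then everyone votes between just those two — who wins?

Z

Round 1 first-place votes: W 47, Y 92, Z 254, X 36.
Z and Y advance.
Runoff: Z is preferred to Y by 254 voters; Y by 175.
Z wins the runoff.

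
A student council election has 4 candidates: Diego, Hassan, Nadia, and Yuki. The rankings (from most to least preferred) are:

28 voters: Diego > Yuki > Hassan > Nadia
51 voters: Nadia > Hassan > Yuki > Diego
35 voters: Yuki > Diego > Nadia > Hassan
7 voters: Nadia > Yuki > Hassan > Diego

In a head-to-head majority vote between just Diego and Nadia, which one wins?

Diego

Voters preferring Diego to Nadia: 63; preferring Nadia to Diego: 58.
Diego wins the head-to-head.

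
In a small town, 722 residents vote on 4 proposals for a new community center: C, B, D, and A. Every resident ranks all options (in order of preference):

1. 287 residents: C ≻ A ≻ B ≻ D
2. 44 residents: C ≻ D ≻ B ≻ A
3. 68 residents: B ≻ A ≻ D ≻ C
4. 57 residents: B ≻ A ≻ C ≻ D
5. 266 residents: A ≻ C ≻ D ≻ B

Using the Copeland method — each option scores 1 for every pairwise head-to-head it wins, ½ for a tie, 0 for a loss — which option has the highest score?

C: beats B and D; loses to A → score 2.
B: beats D; loses to C and A → score 1.
D: loses to C, B, and A → score 0.
A: beats C, B, and D → score 3.
A has the best pairwise record.

A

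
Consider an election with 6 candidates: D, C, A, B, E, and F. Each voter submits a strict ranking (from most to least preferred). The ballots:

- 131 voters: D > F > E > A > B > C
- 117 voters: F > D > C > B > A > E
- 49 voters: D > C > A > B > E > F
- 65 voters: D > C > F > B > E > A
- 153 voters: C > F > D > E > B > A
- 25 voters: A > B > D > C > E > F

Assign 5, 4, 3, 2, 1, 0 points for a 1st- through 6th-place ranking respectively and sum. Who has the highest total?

D

D: 131·5 + 117·4 + 49·5 + 65·5 + 153·3 + 25·3 = 2227
C: 131·0 + 117·3 + 49·4 + 65·4 + 153·5 + 25·2 = 1622
A: 131·2 + 117·1 + 49·3 + 65·0 + 153·0 + 25·5 = 651
B: 131·1 + 117·2 + 49·2 + 65·2 + 153·1 + 25·4 = 846
E: 131·3 + 117·0 + 49·1 + 65·1 + 153·2 + 25·1 = 838
F: 131·4 + 117·5 + 49·0 + 65·3 + 153·4 + 25·0 = 1916
D has the highest Borda score (2227).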